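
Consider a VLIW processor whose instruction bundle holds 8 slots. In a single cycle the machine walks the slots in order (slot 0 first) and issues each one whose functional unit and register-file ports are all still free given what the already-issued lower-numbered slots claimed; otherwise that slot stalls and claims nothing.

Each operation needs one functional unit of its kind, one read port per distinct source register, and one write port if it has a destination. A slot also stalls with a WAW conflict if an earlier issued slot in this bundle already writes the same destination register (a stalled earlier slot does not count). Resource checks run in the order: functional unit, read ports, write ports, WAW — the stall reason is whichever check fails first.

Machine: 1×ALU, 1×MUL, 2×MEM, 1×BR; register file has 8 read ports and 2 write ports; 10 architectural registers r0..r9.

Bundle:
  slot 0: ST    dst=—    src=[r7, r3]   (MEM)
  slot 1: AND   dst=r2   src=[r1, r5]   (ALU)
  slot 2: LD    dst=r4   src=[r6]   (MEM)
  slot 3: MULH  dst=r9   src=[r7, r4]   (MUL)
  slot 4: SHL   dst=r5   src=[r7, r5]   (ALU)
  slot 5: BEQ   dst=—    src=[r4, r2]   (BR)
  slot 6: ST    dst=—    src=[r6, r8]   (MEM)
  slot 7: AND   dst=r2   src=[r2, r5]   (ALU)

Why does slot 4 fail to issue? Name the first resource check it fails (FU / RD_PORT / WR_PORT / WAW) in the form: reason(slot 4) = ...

(0) want 1×MEM +2rd +0wr — yes → AL1|MU1|ME1|BR1|rd6|wr2
(1) want 1×ALU +2rd +1wr — yes → AL0|MU1|ME1|BR1|rd4|wr1
(2) want 1×MEM +1rd +1wr — yes → AL0|MU1|ME0|BR1|rd3|wr0
(3) want 1×MUL +2rd +1wr — WR_PORT → AL0|MU1|ME0|BR1|rd3|wr0
(4) want 1×ALU +2rd +1wr — FU → AL0|MU1|ME0|BR1|rd3|wr0
(5) want 1×BR +2rd +0wr — yes → AL0|MU1|ME0|BR0|rd1|wr0
(6) want 1×MEM +2rd +0wr — FU → AL0|MU1|ME0|BR0|rd1|wr0
(7) want 1×ALU +2rd +1wr — FU → AL0|MU1|ME0|BR0|rd1|wr0

reason(slot 4) = FU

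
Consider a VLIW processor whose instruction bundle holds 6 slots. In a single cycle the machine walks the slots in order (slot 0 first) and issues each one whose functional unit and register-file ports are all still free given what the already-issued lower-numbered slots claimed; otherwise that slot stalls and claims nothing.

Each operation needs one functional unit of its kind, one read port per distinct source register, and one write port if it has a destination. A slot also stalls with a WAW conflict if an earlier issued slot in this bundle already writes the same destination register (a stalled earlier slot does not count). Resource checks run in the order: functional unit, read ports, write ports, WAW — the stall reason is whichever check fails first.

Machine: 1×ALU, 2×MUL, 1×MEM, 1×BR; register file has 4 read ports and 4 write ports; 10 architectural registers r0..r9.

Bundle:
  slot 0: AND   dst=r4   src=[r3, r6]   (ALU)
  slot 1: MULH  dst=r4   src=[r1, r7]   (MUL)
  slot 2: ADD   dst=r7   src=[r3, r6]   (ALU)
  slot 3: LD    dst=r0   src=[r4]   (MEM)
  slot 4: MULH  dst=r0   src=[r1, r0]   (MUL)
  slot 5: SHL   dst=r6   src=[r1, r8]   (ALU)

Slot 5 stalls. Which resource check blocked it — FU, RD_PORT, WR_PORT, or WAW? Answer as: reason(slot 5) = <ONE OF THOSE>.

reason(slot 5) = FU

slot 0 (ALU): ISSUE — free A0,Mu2,Ld1,B1 rp2 wp3
slot 1 (MUL): stall WAW — free A0,Mu2,Ld1,B1 rp2 wp3
slot 2 (ALU): stall FU — free A0,Mu2,Ld1,B1 rp2 wp3
slot 3 (MEM): ISSUE — free A0,Mu2,Ld0,B1 rp1 wp2
slot 4 (MUL): stall RD_PORT — free A0,Mu2,Ld0,B1 rp1 wp2
slot 5 (ALU): stall FU — free A0,Mu2,Ld0,B1 rp1 wp2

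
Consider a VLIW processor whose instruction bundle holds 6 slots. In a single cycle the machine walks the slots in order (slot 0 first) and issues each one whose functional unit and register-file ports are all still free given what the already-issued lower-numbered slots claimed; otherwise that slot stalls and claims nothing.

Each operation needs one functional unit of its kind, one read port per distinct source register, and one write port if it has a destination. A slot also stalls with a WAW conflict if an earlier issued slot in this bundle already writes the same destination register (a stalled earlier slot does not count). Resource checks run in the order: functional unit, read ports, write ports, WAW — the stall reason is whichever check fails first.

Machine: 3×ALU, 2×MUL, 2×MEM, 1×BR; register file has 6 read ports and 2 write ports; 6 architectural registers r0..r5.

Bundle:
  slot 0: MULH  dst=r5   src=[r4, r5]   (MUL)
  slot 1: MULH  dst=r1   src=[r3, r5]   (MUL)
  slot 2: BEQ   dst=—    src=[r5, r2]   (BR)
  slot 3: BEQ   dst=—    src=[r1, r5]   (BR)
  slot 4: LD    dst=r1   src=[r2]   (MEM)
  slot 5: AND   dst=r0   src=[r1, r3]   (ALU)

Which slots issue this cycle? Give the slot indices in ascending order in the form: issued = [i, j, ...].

issued = [0, 1, 2]

(0) want 1×MUL +2rd +1wr — yes → AL3|MU1|ME2|BR1|rd4|wr1
(1) want 1×MUL +2rd +1wr — yes → AL3|MU0|ME2|BR1|rd2|wr0
(2) want 1×BR +2rd +0wr — yes → AL3|MU0|ME2|BR0|rd0|wr0
(3) want 1×BR +2rd +0wr — FU → AL3|MU0|ME2|BR0|rd0|wr0
(4) want 1×MEM +1rd +1wr — RD_PORT → AL3|MU0|ME2|BR0|rd0|wr0
(5) want 1×ALU +2rd +1wr — RD_PORT → AL3|MU0|ME2|BR0|rd0|wr0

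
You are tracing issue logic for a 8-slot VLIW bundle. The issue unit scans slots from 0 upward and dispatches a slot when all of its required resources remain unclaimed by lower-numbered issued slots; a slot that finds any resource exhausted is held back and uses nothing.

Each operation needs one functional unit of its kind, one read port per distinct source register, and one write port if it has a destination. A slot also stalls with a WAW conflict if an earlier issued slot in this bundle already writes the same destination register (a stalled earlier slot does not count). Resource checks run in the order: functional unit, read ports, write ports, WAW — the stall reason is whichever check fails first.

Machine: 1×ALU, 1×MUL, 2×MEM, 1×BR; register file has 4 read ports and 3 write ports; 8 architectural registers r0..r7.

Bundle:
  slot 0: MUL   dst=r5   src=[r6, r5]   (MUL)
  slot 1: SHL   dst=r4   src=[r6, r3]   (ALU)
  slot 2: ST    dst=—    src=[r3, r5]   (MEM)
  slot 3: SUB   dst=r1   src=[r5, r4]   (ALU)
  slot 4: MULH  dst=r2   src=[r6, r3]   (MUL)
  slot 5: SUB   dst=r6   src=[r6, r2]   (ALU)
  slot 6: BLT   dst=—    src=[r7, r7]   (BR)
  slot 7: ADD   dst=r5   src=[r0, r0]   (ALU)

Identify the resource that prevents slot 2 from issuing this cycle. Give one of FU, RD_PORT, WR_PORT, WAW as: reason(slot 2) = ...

reason(slot 2) = RD_PORT

slot 0 (MUL): ISSUE — free A1,Mu0,Ld2,B1 rp2 wp2
slot 1 (ALU): ISSUE — free A0,Mu0,Ld2,B1 rp0 wp1
slot 2 (MEM): stall RD_PORT — free A0,Mu0,Ld2,B1 rp0 wp1
slot 3 (ALU): stall FU — free A0,Mu0,Ld2,B1 rp0 wp1
slot 4 (MUL): stall FU — free A0,Mu0,Ld2,B1 rp0 wp1
slot 5 (ALU): stall FU — free A0,Mu0,Ld2,B1 rp0 wp1
slot 6 (BR): stall RD_PORT — free A0,Mu0,Ld2,B1 rp0 wp1
slot 7 (ALU): stall FU — free A0,Mu0,Ld2,B1 rp0 wp1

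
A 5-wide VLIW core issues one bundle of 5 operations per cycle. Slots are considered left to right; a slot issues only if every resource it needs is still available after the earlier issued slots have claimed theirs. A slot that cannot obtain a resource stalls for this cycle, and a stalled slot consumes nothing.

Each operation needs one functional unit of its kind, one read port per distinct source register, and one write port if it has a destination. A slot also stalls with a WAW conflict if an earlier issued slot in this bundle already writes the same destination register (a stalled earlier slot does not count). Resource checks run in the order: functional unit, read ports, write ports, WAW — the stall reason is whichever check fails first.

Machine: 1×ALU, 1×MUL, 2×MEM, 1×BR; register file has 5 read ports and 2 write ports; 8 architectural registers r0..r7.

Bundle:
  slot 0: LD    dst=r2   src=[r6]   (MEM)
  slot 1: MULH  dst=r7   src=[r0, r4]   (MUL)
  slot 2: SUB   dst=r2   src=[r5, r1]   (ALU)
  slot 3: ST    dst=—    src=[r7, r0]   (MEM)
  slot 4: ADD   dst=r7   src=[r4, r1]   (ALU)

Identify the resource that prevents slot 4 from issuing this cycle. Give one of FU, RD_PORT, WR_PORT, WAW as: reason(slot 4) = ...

  0. MEM→r2 ⇒ go  {1A/1Mu/1Ld/1B | 4r 1w}
  1. MUL→r7 ⇒ go  {1A/0Mu/1Ld/1B | 2r 0w}
  2. ALU→r2 ⇒ no(WR_PORT)  {1A/0Mu/1Ld/1B | 2r 0w}
  3. MEM ⇒ go  {1A/0Mu/0Ld/1B | 0r 0w}
  4. ALU→r7 ⇒ no(RD_PORT)  {1A/0Mu/0Ld/1B | 0r 0w}

reason(slot 4) = RD_PORT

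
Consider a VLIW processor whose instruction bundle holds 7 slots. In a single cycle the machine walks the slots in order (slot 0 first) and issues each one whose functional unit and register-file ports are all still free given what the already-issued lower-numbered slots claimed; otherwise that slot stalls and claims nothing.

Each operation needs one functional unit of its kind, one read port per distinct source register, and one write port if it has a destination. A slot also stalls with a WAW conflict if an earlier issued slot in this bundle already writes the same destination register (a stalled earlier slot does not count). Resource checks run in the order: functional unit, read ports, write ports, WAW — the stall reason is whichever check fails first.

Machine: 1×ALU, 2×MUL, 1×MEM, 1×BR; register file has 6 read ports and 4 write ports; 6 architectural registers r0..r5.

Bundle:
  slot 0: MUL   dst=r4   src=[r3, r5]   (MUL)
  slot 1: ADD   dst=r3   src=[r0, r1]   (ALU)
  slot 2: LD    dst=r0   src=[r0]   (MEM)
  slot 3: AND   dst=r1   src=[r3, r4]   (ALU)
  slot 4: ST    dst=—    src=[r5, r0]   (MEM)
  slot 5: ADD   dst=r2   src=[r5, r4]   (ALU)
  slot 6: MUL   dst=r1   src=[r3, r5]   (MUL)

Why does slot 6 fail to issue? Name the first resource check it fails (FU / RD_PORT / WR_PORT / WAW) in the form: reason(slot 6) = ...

reason(slot 6) = RD_PORT

#0 MUL src=r3,r5 dispatched  <A:1 Mu:1 Ld:1 B:1 rd:4 wr:3>
#1 ALU src=r0,r1 dispatched  <A:0 Mu:1 Ld:1 B:1 rd:2 wr:2>
#2 MEM src=r0 dispatched  <A:0 Mu:1 Ld:0 B:1 rd:1 wr:1>
#3 ALU src=r3,r4 held:FU  <A:0 Mu:1 Ld:0 B:1 rd:1 wr:1>
#4 MEM src=r5,r0 held:FU  <A:0 Mu:1 Ld:0 B:1 rd:1 wr:1>
#5 ALU src=r5,r4 held:FU  <A:0 Mu:1 Ld:0 B:1 rd:1 wr:1>
#6 MUL src=r3,r5 held:RD_PORT  <A:0 Mu:1 Ld:0 B:1 rd:1 wr:1>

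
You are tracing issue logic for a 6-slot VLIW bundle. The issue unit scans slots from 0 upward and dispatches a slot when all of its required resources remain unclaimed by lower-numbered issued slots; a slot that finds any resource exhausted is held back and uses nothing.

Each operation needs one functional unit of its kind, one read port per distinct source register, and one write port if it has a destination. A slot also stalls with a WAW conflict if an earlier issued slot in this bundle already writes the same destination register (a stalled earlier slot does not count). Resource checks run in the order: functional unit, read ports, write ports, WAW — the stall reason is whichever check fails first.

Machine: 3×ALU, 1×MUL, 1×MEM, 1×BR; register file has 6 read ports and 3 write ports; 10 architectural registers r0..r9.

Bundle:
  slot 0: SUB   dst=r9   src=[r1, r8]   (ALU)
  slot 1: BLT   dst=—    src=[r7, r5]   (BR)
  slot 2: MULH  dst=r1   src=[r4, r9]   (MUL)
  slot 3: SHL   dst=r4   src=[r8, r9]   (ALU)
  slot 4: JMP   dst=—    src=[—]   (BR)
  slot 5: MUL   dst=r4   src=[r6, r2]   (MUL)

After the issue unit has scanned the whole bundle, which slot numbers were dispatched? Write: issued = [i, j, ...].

issued = [0, 1, 2]

#0 ALU src=r1,r8 dispatched  <A:2 Mu:1 Ld:1 B:1 rd:4 wr:2>
#1 BR src=r7,r5 dispatched  <A:2 Mu:1 Ld:1 B:0 rd:2 wr:2>
#2 MUL src=r4,r9 dispatched  <A:2 Mu:0 Ld:1 B:0 rd:0 wr:1>
#3 ALU src=r8,r9 held:RD_PORT  <A:2 Mu:0 Ld:1 B:0 rd:0 wr:1>
#4 BR src=- held:FU  <A:2 Mu:0 Ld:1 B:0 rd:0 wr:1>
#5 MUL src=r6,r2 held:FU  <A:2 Mu:0 Ld:1 B:0 rd:0 wr:1>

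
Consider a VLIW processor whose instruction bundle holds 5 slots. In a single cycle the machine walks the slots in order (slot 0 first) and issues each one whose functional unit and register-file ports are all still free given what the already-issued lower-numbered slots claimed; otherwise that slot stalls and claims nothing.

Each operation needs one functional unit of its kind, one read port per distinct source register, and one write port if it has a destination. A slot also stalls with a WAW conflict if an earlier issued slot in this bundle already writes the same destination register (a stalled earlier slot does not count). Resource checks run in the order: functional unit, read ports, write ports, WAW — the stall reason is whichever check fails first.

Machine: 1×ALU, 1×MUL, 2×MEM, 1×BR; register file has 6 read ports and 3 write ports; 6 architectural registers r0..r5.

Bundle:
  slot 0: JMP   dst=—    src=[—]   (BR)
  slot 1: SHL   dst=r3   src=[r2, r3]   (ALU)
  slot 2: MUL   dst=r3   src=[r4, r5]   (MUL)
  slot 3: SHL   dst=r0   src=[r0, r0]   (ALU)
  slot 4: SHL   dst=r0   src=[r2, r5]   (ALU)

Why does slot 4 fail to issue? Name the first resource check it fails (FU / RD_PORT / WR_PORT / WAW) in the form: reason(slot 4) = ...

reason(slot 4) = FU

[0] BR needs rd=0 wr=0: ok; after: ALU=1 MUL=1 MEM=2 BR=0, R=6, W=3
[1] ALU needs rd=2 wr=1: ok; after: ALU=0 MUL=1 MEM=2 BR=0, R=4, W=2
[2] MUL needs rd=2 wr=1: WAW; after: ALU=0 MUL=1 MEM=2 BR=0, R=4, W=2
[3] ALU needs rd=1 wr=1: FU; after: ALU=0 MUL=1 MEM=2 BR=0, R=4, W=2
[4] ALU needs rd=2 wr=1: FU; after: ALU=0 MUL=1 MEM=2 BR=0, R=4, W=2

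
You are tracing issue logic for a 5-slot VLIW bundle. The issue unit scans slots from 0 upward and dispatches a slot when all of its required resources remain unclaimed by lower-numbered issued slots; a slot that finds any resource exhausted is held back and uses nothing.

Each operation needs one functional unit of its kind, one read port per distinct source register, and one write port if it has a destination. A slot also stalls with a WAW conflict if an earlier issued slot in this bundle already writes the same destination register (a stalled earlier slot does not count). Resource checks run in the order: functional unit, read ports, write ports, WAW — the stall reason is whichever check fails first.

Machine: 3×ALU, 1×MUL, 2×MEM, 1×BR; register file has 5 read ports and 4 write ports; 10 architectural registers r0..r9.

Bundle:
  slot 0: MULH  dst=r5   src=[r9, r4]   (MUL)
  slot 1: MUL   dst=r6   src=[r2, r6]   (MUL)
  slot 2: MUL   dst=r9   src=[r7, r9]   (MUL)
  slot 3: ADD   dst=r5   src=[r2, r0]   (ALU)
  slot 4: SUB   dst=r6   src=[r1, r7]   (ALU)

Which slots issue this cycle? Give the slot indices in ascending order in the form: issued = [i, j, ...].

(0) want 1×MUL +2rd +1wr — yes → AL3|MU0|ME2|BR1|rd3|wr3
(1) want 1×MUL +2rd +1wr — FU → AL3|MU0|ME2|BR1|rd3|wr3
(2) want 1×MUL +2rd +1wr — FU → AL3|MU0|ME2|BR1|rd3|wr3
(3) want 1×ALU +2rd +1wr — WAW → AL3|MU0|ME2|BR1|rd3|wr3
(4) want 1×ALU +2rd +1wr — yes → AL2|MU0|ME2|BR1|rd1|wr2

issued = [0, 4]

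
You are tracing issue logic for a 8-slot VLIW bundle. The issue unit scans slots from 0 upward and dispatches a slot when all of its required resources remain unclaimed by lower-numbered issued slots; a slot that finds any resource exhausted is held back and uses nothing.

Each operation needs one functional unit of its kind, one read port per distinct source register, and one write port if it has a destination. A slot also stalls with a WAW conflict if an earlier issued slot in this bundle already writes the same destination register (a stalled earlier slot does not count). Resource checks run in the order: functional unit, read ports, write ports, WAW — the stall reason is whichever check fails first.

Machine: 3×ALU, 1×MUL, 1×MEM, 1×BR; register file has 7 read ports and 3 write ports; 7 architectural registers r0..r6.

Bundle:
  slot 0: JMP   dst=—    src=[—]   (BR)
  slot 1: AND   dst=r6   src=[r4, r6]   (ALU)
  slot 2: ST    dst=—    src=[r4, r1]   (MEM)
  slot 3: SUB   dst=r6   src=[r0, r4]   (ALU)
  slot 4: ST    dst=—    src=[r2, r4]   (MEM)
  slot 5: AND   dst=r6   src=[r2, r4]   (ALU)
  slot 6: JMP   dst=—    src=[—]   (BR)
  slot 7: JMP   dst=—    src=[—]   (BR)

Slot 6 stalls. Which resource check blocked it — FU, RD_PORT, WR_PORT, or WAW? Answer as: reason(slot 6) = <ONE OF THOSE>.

[0] BR needs rd=0 wr=0: ok; after: ALU=3 MUL=1 MEM=1 BR=0, R=7, W=3
[1] ALU needs rd=2 wr=1: ok; after: ALU=2 MUL=1 MEM=1 BR=0, R=5, W=2
[2] MEM needs rd=2 wr=0: ok; after: ALU=2 MUL=1 MEM=0 BR=0, R=3, W=2
[3] ALU needs rd=2 wr=1: WAW; after: ALU=2 MUL=1 MEM=0 BR=0, R=3, W=2
[4] MEM needs rd=2 wr=0: FU; after: ALU=2 MUL=1 MEM=0 BR=0, R=3, W=2
[5] ALU needs rd=2 wr=1: WAW; after: ALU=2 MUL=1 MEM=0 BR=0, R=3, W=2
[6] BR needs rd=0 wr=0: FU; after: ALU=2 MUL=1 MEM=0 BR=0, R=3, W=2
[7] BR needs rd=0 wr=0: FU; after: ALU=2 MUL=1 MEM=0 BR=0, R=3, W=2

reason(slot 6) = FU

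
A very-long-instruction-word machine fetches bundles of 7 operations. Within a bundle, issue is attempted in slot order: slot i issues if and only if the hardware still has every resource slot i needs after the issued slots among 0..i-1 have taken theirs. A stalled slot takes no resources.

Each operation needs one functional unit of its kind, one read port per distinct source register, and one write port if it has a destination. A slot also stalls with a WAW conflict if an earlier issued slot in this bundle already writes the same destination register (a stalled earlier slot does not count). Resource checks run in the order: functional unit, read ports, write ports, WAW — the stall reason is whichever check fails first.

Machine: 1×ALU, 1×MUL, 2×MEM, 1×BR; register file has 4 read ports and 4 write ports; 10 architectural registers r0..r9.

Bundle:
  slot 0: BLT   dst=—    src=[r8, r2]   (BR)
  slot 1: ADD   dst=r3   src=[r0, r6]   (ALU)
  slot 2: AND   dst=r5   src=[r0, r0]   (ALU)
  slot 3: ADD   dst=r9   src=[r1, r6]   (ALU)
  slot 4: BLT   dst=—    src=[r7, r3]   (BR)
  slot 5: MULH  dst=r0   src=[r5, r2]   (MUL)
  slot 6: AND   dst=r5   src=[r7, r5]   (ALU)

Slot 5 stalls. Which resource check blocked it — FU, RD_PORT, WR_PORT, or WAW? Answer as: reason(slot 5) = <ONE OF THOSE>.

(0) want 1×BR +2rd +0wr — yes → AL1|MU1|ME2|BR0|rd2|wr4
(1) want 1×ALU +2rd +1wr — yes → AL0|MU1|ME2|BR0|rd0|wr3
(2) want 1×ALU +1rd +1wr — FU → AL0|MU1|ME2|BR0|rd0|wr3
(3) want 1×ALU +2rd +1wr — FU → AL0|MU1|ME2|BR0|rd0|wr3
(4) want 1×BR +2rd +0wr — FU → AL0|MU1|ME2|BR0|rd0|wr3
(5) want 1×MUL +2rd +1wr — RD_PORT → AL0|MU1|ME2|BR0|rd0|wr3
(6) want 1×ALU +2rd +1wr — FU → AL0|MU1|ME2|BR0|rd0|wr3

reason(slot 5) = RD_PORT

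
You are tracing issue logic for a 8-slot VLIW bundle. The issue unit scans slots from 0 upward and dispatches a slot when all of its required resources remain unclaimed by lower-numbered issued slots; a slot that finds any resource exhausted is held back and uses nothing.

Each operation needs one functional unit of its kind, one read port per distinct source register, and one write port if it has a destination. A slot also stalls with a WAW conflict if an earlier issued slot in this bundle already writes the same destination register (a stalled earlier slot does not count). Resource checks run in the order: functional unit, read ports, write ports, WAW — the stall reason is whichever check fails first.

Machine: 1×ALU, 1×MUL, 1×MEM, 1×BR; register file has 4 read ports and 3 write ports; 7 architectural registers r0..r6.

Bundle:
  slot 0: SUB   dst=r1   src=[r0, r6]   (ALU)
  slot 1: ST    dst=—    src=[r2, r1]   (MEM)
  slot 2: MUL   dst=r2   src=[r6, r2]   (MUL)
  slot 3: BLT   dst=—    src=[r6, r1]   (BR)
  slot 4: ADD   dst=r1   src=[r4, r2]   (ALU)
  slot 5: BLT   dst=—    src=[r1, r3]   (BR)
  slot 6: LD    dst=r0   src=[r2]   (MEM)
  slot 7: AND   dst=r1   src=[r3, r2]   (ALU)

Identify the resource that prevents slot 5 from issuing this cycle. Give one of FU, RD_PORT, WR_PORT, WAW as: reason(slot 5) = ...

  0. ALU→r1 ⇒ go  {0A/1Mu/1Ld/1B | 2r 2w}
  1. MEM ⇒ go  {0A/1Mu/0Ld/1B | 0r 2w}
  2. MUL→r2 ⇒ no(RD_PORT)  {0A/1Mu/0Ld/1B | 0r 2w}
  3. BR ⇒ no(RD_PORT)  {0A/1Mu/0Ld/1B | 0r 2w}
  4. ALU→r1 ⇒ no(FU)  {0A/1Mu/0Ld/1B | 0r 2w}
  5. BR ⇒ no(RD_PORT)  {0A/1Mu/0Ld/1B | 0r 2w}
  6. MEM→r0 ⇒ no(FU)  {0A/1Mu/0Ld/1B | 0r 2w}
  7. ALU→r1 ⇒ no(FU)  {0A/1Mu/0Ld/1B | 0r 2w}

reason(slot 5) = RD_PORT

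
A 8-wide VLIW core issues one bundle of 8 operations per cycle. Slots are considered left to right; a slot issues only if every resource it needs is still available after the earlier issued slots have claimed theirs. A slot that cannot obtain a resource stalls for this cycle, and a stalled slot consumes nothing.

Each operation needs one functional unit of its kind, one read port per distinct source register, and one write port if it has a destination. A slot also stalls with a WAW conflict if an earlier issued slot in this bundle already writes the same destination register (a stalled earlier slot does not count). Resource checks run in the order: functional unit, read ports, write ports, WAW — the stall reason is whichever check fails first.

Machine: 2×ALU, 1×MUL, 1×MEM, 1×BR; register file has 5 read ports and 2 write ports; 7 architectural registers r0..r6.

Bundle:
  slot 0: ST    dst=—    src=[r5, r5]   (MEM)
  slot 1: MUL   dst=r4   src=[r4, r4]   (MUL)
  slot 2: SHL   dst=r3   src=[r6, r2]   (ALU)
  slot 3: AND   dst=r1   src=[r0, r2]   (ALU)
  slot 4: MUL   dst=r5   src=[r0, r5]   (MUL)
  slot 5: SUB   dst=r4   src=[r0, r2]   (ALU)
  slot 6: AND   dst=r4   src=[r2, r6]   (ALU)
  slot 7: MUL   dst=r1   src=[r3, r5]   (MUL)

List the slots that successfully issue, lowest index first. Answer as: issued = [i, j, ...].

slot 0 (MEM): ISSUE — free A2,Mu1,Ld0,B1 rp4 wp2
slot 1 (MUL): ISSUE — free A2,Mu0,Ld0,B1 rp3 wp1
slot 2 (ALU): ISSUE — free A1,Mu0,Ld0,B1 rp1 wp0
slot 3 (ALU): stall RD_PORT — free A1,Mu0,Ld0,B1 rp1 wp0
slot 4 (MUL): stall FU — free A1,Mu0,Ld0,B1 rp1 wp0
slot 5 (ALU): stall RD_PORT — free A1,Mu0,Ld0,B1 rp1 wp0
slot 6 (ALU): stall RD_PORT — free A1,Mu0,Ld0,B1 rp1 wp0
slot 7 (MUL): stall FU — free A1,Mu0,Ld0,B1 rp1 wp0

issued = [0, 1, 2]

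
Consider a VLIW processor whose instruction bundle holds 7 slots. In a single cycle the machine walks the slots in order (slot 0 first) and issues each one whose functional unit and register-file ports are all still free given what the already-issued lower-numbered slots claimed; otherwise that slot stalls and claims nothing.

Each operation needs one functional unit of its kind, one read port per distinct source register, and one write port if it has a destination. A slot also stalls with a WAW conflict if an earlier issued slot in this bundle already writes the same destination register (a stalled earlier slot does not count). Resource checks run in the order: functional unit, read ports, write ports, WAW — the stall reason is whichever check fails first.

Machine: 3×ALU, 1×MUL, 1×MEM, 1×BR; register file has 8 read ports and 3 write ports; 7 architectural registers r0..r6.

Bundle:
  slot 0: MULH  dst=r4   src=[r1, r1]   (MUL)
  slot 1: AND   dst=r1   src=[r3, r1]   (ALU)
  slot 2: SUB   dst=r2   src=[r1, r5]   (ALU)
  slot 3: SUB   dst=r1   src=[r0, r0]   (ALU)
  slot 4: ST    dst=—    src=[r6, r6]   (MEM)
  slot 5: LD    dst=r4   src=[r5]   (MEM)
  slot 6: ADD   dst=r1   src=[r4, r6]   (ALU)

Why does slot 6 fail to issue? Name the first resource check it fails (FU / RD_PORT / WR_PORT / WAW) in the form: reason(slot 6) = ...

reason(slot 6) = WR_PORT

[0] MUL needs rd=1 wr=1: ok; after: ALU=3 MUL=0 MEM=1 BR=1, R=7, W=2
[1] ALU needs rd=2 wr=1: ok; after: ALU=2 MUL=0 MEM=1 BR=1, R=5, W=1
[2] ALU needs rd=2 wr=1: ok; after: ALU=1 MUL=0 MEM=1 BR=1, R=3, W=0
[3] ALU needs rd=1 wr=1: WR_PORT; after: ALU=1 MUL=0 MEM=1 BR=1, R=3, W=0
[4] MEM needs rd=1 wr=0: ok; after: ALU=1 MUL=0 MEM=0 BR=1, R=2, W=0
[5] MEM needs rd=1 wr=1: FU; after: ALU=1 MUL=0 MEM=0 BR=1, R=2, W=0
[6] ALU needs rd=2 wr=1: WR_PORT; after: ALU=1 MUL=0 MEM=0 BR=1, R=2, W=0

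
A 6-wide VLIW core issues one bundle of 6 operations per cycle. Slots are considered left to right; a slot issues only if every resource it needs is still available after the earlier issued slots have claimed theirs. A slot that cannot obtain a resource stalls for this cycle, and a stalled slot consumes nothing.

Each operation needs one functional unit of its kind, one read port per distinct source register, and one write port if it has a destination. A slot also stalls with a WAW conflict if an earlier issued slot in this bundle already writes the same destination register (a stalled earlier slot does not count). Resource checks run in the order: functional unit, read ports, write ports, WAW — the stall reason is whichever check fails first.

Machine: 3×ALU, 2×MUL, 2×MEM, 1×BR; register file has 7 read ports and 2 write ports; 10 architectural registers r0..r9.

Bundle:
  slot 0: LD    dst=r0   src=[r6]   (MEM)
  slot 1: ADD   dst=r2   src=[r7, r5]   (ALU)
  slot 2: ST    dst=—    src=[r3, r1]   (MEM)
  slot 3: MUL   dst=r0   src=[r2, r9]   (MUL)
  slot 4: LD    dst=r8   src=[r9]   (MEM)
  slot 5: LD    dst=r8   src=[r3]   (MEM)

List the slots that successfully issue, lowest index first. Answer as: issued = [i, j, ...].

issued = [0, 1, 2]

slot 0 (MEM): ISSUE — free A3,Mu2,Ld1,B1 rp6 wp1
slot 1 (ALU): ISSUE — free A2,Mu2,Ld1,B1 rp4 wp0
slot 2 (MEM): ISSUE — free A2,Mu2,Ld0,B1 rp2 wp0
slot 3 (MUL): stall WR_PORT — free A2,Mu2,Ld0,B1 rp2 wp0
slot 4 (MEM): stall FU — free A2,Mu2,Ld0,B1 rp2 wp0
slot 5 (MEM): stall FU — free A2,Mu2,Ld0,B1 rp2 wp0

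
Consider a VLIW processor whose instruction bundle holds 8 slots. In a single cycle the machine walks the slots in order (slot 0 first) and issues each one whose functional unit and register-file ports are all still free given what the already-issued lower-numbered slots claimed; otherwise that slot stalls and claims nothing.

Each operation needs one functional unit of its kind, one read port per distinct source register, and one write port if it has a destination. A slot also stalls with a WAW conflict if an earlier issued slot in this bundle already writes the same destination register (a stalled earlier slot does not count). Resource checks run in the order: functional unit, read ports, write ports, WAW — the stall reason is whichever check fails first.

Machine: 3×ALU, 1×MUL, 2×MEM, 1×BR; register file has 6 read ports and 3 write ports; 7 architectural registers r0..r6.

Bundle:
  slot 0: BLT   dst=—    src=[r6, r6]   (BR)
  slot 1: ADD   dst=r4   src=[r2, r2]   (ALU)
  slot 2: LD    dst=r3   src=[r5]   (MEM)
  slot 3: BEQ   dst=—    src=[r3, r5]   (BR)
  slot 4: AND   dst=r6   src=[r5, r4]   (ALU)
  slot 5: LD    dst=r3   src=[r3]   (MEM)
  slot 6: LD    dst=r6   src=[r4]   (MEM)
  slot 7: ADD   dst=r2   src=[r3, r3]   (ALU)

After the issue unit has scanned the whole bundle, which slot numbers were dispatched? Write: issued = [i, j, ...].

  0. BR ⇒ go  {3A/1Mu/2Ld/0B | 5r 3w}
  1. ALU→r4 ⇒ go  {2A/1Mu/2Ld/0B | 4r 2w}
  2. MEM→r3 ⇒ go  {2A/1Mu/1Ld/0B | 3r 1w}
  3. BR ⇒ no(FU)  {2A/1Mu/1Ld/0B | 3r 1w}
  4. ALU→r6 ⇒ go  {1A/1Mu/1Ld/0B | 1r 0w}
  5. MEM→r3 ⇒ no(WR_PORT)  {1A/1Mu/1Ld/0B | 1r 0w}
  6. MEM→r6 ⇒ no(WR_PORT)  {1A/1Mu/1Ld/0B | 1r 0w}
  7. ALU→r2 ⇒ no(WR_PORT)  {1A/1Mu/1Ld/0B | 1r 0w}

issued = [0, 1, 2, 4]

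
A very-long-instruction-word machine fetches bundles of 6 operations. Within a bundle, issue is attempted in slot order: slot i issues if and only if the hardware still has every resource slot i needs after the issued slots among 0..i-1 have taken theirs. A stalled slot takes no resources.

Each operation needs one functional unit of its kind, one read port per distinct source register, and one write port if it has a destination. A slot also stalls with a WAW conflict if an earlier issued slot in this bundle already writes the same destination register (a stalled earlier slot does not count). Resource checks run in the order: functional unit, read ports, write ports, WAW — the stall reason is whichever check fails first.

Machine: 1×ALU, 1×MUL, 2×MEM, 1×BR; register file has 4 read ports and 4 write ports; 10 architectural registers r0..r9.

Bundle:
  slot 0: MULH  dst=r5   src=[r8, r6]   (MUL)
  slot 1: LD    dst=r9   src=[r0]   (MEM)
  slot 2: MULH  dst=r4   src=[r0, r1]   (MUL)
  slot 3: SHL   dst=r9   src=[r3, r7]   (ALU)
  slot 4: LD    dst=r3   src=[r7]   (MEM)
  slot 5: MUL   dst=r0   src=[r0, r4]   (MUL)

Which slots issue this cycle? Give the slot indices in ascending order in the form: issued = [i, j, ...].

issued = [0, 1, 4]

#0 MUL src=r8,r6 dispatched  <A:1 Mu:0 Ld:2 B:1 rd:2 wr:3>
#1 MEM src=r0 dispatched  <A:1 Mu:0 Ld:1 B:1 rd:1 wr:2>
#2 MUL src=r0,r1 held:FU  <A:1 Mu:0 Ld:1 B:1 rd:1 wr:2>
#3 ALU src=r3,r7 held:RD_PORT  <A:1 Mu:0 Ld:1 B:1 rd:1 wr:2>
#4 MEM src=r7 dispatched  <A:1 Mu:0 Ld:0 B:1 rd:0 wr:1>
#5 MUL src=r0,r4 held:FU  <A:1 Mu:0 Ld:0 B:1 rd:0 wr:1>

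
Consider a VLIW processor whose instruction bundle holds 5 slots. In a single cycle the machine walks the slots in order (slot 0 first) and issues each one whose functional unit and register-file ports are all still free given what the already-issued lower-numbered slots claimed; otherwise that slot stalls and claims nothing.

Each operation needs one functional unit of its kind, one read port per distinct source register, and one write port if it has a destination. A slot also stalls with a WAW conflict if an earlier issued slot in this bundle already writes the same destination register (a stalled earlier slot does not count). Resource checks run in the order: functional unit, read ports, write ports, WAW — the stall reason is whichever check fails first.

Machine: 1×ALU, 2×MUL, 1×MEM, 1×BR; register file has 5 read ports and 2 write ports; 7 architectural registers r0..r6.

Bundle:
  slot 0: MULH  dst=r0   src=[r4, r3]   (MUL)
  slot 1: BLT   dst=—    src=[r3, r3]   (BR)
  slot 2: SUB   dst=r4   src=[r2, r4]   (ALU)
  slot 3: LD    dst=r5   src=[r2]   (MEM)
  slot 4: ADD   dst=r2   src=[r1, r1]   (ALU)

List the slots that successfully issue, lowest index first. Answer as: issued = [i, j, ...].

issued = [0, 1, 2]

slot 0 (MUL): ISSUE — free A1,Mu1,Ld1,B1 rp3 wp1
slot 1 (BR): ISSUE — free A1,Mu1,Ld1,B0 rp2 wp1
slot 2 (ALU): ISSUE — free A0,Mu1,Ld1,B0 rp0 wp0
slot 3 (MEM): stall RD_PORT — free A0,Mu1,Ld1,B0 rp0 wp0
slot 4 (ALU): stall FU — free A0,Mu1,Ld1,B0 rp0 wp0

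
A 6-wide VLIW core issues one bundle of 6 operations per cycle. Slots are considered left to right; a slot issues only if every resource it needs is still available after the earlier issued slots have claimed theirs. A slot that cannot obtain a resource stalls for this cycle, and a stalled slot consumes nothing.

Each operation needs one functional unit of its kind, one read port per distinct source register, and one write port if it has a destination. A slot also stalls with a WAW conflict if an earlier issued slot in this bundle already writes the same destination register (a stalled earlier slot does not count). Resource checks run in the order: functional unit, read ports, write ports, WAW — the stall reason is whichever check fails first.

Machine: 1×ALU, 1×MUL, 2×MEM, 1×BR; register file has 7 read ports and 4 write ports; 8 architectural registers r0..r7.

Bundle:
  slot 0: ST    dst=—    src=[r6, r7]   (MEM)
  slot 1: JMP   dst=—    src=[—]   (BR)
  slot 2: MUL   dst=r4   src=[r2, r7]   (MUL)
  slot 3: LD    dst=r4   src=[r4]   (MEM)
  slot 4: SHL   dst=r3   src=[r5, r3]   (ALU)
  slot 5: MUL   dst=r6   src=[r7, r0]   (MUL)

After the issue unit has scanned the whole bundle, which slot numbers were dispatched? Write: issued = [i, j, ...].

issued = [0, 1, 2, 4]

slot 0 (MEM): ISSUE — free A1,Mu1,Ld1,B1 rp5 wp4
slot 1 (BR): ISSUE — free A1,Mu1,Ld1,B0 rp5 wp4
slot 2 (MUL): ISSUE — free A1,Mu0,Ld1,B0 rp3 wp3
slot 3 (MEM): stall WAW — free A1,Mu0,Ld1,B0 rp3 wp3
slot 4 (ALU): ISSUE — free A0,Mu0,Ld1,B0 rp1 wp2
slot 5 (MUL): stall FU — free A0,Mu0,Ld1,B0 rp1 wp2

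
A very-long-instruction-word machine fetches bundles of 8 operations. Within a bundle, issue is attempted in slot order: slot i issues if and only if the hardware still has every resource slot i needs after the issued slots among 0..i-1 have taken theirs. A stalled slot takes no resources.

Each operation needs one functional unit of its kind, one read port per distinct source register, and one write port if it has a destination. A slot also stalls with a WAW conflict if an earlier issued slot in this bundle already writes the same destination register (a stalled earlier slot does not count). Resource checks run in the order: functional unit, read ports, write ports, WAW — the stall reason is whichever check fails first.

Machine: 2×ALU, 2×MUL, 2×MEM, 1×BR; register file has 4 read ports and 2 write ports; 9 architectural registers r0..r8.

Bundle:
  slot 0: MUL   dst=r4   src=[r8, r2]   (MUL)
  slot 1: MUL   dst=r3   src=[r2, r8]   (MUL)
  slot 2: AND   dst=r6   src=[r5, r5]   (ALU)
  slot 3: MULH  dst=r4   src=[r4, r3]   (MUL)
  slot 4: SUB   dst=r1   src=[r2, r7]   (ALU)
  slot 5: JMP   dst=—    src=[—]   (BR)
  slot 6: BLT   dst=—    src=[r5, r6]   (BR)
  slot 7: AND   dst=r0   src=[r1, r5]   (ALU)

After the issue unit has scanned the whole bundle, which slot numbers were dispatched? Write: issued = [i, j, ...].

issued = [0, 1, 5]

slot 0 (MUL): ISSUE — free A2,Mu1,Ld2,B1 rp2 wp1
slot 1 (MUL): ISSUE — free A2,Mu0,Ld2,B1 rp0 wp0
slot 2 (ALU): stall RD_PORT — free A2,Mu0,Ld2,B1 rp0 wp0
slot 3 (MUL): stall FU — free A2,Mu0,Ld2,B1 rp0 wp0
slot 4 (ALU): stall RD_PORT — free A2,Mu0,Ld2,B1 rp0 wp0
slot 5 (BR): ISSUE — free A2,Mu0,Ld2,B0 rp0 wp0
slot 6 (BR): stall FU — free A2,Mu0,Ld2,B0 rp0 wp0
slot 7 (ALU): stall RD_PORT — free A2,Mu0,Ld2,B0 rp0 wp0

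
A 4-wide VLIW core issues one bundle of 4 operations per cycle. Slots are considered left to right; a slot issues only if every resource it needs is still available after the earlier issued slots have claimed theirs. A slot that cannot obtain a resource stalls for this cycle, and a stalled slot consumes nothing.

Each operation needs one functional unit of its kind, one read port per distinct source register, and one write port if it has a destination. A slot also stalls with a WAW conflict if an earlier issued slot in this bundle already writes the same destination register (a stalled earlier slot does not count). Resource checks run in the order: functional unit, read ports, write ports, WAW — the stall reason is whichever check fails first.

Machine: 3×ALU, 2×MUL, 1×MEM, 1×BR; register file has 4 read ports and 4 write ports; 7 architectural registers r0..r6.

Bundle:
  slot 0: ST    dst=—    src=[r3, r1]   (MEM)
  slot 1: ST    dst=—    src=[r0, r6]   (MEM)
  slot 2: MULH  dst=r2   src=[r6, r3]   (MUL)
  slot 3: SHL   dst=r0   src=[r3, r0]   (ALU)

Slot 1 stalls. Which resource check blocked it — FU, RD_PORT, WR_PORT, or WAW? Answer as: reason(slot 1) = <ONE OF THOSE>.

(0) want 1×MEM +2rd +0wr — yes → AL3|MU2|ME0|BR1|rd2|wr4
(1) want 1×MEM +2rd +0wr — FU → AL3|MU2|ME0|BR1|rd2|wr4
(2) want 1×MUL +2rd +1wr — yes → AL3|MU1|ME0|BR1|rd0|wr3
(3) want 1×ALU +2rd +1wr — RD_PORT → AL3|MU1|ME0|BR1|rd0|wr3

reason(slot 1) = FU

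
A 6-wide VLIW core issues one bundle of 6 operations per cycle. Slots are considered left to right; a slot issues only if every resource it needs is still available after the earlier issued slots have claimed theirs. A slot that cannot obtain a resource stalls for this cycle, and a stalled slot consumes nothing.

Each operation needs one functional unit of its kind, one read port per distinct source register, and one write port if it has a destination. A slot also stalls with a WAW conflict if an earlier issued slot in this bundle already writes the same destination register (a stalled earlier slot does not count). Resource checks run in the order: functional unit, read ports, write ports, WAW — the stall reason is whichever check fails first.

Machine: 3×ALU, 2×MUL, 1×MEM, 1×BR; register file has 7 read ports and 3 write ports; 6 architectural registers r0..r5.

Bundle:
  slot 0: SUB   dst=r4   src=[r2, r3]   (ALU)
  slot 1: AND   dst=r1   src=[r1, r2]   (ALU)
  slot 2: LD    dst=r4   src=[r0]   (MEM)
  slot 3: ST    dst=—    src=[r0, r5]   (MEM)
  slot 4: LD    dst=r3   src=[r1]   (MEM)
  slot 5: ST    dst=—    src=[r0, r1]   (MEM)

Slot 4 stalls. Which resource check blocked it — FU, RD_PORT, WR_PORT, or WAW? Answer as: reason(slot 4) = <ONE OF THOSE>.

reason(slot 4) = FU

#0 ALU src=r2,r3 dispatched  <A:2 Mu:2 Ld:1 B:1 rd:5 wr:2>
#1 ALU src=r1,r2 dispatched  <A:1 Mu:2 Ld:1 B:1 rd:3 wr:1>
#2 MEM src=r0 held:WAW  <A:1 Mu:2 Ld:1 B:1 rd:3 wr:1>
#3 MEM src=r0,r5 dispatched  <A:1 Mu:2 Ld:0 B:1 rd:1 wr:1>
#4 MEM src=r1 held:FU  <A:1 Mu:2 Ld:0 B:1 rd:1 wr:1>
#5 MEM src=r0,r1 held:FU  <A:1 Mu:2 Ld:0 B:1 rd:1 wr:1>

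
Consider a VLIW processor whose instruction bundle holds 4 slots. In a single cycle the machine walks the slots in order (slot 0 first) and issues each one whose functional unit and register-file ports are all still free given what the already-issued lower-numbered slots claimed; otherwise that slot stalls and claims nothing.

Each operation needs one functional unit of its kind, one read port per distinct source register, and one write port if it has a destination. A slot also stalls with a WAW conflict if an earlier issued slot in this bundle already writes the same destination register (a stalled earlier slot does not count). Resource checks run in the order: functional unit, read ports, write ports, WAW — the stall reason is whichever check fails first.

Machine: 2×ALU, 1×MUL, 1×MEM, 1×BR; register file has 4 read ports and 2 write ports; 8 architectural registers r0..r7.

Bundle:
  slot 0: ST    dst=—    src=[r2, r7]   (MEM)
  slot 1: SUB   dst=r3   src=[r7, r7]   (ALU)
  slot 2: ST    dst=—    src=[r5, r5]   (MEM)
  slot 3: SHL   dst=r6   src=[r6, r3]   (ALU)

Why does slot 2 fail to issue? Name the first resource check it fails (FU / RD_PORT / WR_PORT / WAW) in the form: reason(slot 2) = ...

reason(slot 2) = FU

#0 MEM src=r2,r7 dispatched  <A:2 Mu:1 Ld:0 B:1 rd:2 wr:2>
#1 ALU src=r7,r7 dispatched  <A:1 Mu:1 Ld:0 B:1 rd:1 wr:1>
#2 MEM src=r5,r5 held:FU  <A:1 Mu:1 Ld:0 B:1 rd:1 wr:1>
#3 ALU src=r6,r3 held:RD_PORT  <A:1 Mu:1 Ld:0 B:1 rd:1 wr:1>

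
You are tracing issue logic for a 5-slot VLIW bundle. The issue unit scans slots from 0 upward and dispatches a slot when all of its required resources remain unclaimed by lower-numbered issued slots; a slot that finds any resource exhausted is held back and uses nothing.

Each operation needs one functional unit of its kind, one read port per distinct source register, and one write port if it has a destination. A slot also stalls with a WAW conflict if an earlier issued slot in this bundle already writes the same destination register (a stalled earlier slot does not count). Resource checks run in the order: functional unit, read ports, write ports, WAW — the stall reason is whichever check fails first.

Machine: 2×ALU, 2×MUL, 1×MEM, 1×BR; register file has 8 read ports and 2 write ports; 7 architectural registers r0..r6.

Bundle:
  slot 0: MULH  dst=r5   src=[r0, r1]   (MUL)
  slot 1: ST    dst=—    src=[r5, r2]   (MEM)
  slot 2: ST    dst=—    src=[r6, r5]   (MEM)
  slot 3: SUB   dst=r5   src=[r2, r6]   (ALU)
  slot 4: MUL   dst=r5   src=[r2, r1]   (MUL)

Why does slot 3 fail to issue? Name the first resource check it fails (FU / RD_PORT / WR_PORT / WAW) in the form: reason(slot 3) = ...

reason(slot 3) = WAW

slot 0 (MUL): ISSUE — free A2,Mu1,Ld1,B1 rp6 wp1
slot 1 (MEM): ISSUE — free A2,Mu1,Ld0,B1 rp4 wp1
slot 2 (MEM): stall FU — free A2,Mu1,Ld0,B1 rp4 wp1
slot 3 (ALU): stall WAW — free A2,Mu1,Ld0,B1 rp4 wp1
slot 4 (MUL): stall WAW — free A2,Mu1,Ld0,B1 rp4 wp1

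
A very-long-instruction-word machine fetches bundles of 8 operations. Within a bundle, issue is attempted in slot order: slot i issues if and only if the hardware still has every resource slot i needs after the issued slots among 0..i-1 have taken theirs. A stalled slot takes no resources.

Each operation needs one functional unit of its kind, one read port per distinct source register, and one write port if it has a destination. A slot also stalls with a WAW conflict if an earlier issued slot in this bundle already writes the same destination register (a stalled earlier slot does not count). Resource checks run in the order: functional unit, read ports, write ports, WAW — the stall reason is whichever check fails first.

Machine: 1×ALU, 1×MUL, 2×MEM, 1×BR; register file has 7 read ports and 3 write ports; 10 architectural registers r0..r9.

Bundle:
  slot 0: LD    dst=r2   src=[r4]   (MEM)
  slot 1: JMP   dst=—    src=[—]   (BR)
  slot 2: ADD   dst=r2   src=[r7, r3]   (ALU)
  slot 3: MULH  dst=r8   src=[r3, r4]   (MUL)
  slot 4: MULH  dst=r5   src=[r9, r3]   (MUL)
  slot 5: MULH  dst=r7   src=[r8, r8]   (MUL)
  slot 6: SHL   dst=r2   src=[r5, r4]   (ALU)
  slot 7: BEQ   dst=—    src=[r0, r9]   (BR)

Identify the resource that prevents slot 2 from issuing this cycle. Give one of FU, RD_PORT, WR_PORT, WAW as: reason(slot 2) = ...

reason(slot 2) = WAW

slot 0 (MEM): ISSUE — free A1,Mu1,Ld1,B1 rp6 wp2
slot 1 (BR): ISSUE — free A1,Mu1,Ld1,B0 rp6 wp2
slot 2 (ALU): stall WAW — free A1,Mu1,Ld1,B0 rp6 wp2
slot 3 (MUL): ISSUE — free A1,Mu0,Ld1,B0 rp4 wp1
slot 4 (MUL): stall FU — free A1,Mu0,Ld1,B0 rp4 wp1
slot 5 (MUL): stall FU — free A1,Mu0,Ld1,B0 rp4 wp1
slot 6 (ALU): stall WAW — free A1,Mu0,Ld1,B0 rp4 wp1
slot 7 (BR): stall FU — free A1,Mu0,Ld1,B0 rp4 wp1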